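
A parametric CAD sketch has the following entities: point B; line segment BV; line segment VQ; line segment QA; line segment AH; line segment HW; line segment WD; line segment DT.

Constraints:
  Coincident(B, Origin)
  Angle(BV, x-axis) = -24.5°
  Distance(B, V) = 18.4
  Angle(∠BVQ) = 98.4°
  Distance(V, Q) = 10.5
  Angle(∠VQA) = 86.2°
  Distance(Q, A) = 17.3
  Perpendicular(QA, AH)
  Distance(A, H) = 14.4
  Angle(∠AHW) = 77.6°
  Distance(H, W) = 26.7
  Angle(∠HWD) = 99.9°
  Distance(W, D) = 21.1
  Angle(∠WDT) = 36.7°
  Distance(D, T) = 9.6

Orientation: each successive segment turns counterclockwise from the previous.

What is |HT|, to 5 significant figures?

27.326

∠HWD = 99.9° gives WD at 63.400° from the x-axis; with |WD| = 21.1, D = (35.349, 8.2111). ∠WDT = 36.7° gives DT at -153.30° from the x-axis; with |DT| = 9.6, T = (26.772, 3.8976). Then |HT| = |T − H| = 27.326.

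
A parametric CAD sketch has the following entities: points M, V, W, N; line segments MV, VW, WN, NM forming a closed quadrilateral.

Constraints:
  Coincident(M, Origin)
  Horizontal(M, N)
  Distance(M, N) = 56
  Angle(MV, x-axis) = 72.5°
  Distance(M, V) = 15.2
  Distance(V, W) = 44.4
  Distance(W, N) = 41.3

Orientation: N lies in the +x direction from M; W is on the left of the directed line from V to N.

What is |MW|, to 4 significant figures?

56.97

Checks: |VW| = 44.40 ✓; |WN| = 41.30 ✓.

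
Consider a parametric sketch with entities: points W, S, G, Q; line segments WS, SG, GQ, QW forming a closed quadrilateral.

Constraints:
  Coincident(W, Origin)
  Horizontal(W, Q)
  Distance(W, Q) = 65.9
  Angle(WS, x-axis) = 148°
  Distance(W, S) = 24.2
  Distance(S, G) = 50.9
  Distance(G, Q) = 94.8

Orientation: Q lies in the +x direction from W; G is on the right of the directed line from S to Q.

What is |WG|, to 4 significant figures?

43.44

Checks: |SG| = 50.90 ✓; |GQ| = 94.80 ✓.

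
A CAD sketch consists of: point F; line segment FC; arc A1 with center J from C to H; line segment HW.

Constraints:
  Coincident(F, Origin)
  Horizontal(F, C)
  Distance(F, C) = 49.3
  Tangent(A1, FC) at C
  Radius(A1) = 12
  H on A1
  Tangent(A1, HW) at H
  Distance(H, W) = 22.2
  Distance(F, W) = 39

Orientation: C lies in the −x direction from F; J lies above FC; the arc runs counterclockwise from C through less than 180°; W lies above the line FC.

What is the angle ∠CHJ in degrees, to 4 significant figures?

58.30°

F is at the origin; F and C share the same y with |FC| = 49.3 and C on the −x side, so C = (-49.30, 0.000). A1 meets FC tangentially, so JC is at right angles to FC, so J = C + (0, 12) = (-49.30, 12.00). Since JH ⟂ HW (tangency), |JW| = √(12.0² + 22.2²) = 25.24 regardless of where H sits on A1. So W lies on both circle(F, 39.0) and circle(J, 25.24); the above-FC intersection is W = (-28.63, 26.48). H is the foot of the tangent from W: H = (-38.57, 6.629).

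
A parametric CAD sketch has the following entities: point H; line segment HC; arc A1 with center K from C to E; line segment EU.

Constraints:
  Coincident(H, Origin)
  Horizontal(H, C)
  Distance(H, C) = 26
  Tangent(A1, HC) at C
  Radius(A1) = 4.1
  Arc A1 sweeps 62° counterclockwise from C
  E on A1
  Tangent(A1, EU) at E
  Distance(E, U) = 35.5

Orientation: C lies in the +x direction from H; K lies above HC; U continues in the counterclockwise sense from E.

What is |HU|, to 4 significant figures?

57.15

On A1, C sits at bearing -90° from K; a 62° counterclockwise sweep puts E at bearing -28°, so E = K + 4.1·(cos -28°, sin -28°) = (29.62, 2.175). Tangency of A1 to EU means the radius KE is perpendicular to EU, so EU runs along (−sin -28°, cos -28°); with |EU| = 35.5, U = (46.29, 33.52). Then |HU| = |U − H| = 57.15.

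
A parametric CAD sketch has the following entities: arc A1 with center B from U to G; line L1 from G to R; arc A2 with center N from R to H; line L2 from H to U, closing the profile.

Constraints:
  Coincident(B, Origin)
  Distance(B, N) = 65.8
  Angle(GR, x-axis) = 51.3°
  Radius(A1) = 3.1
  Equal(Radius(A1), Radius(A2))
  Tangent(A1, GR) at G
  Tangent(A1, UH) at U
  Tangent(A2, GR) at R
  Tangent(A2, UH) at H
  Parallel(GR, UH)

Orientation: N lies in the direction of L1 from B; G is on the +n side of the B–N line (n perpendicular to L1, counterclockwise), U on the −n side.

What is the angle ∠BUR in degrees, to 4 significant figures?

84.62°

The slot axis is L1's direction at 51.3°, so u = (cos 51.3°, sin 51.3°) = (0.6252, 0.7804) and n = (−sin 51.3°, cos 51.3°) = (-0.7804, 0.6252). B is at the origin and N lies 65.8 along u from B, so N = 65.8·u = (41.14, 51.35). Tangency of A1 to both parallel lines with radius 3.1 puts G and U at B ± 3.1·n: G = (-2.419, 1.938), U = (2.419, -1.938). Equal radii place R and H the same way about N: R = N + 3.1·n = (38.72, 53.29), H = N − 3.1·n = (43.56, 49.41). Then cos ∠BUR = UB·UR / (|UB||UR|), giving 84.62°.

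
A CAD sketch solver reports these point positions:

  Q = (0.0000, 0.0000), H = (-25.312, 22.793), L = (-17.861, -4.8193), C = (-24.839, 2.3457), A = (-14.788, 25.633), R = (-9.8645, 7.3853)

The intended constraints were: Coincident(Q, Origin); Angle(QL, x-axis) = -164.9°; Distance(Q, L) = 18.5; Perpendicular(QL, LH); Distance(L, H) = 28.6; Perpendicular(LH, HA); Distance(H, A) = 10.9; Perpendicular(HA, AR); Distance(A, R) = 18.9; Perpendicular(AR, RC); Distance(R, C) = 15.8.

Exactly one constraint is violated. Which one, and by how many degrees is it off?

Perpendicular(AR, RC) — off by 3.50°.

Q = (0.00, 0.00) ✓; QL at -164.9° ✓; |QL| = 18.50 ✓; ∠(QL, LH) = 90.00° ✓; |LH| = 28.60 ✓; ∠(LH, HA) = 90.00° ✓; |HA| = 10.90 ✓; ∠(HA, AR) = 90.00° ✓; |AR| = 18.90 ✓; ∠(AR, RC) = 86.50° ✗; |RC| = 15.80 ✓.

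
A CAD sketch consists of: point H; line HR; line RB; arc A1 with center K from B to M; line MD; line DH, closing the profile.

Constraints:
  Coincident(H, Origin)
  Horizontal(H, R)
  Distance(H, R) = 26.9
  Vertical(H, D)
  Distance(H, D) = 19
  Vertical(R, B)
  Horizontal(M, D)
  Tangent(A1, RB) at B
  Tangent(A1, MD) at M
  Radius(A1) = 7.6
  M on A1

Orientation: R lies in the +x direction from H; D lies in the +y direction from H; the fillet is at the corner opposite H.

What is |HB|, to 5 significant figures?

29.216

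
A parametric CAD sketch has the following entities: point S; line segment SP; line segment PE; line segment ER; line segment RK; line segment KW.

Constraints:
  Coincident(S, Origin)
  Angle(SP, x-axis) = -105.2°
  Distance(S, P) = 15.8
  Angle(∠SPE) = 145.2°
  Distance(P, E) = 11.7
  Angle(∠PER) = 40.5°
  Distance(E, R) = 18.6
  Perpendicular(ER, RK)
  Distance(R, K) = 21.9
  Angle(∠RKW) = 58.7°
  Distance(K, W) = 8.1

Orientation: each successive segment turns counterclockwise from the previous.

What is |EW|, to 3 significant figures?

21.2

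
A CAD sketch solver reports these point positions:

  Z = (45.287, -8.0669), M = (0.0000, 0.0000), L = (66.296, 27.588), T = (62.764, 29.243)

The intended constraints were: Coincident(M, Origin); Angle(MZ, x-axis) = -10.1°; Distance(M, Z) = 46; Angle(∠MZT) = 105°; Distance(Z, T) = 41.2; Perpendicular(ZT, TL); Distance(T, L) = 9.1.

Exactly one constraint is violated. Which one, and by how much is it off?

Distance(T, L) = 9.1 — off by 5.20.

M = (0.00, 0.00) ✓; MZ at -10.10° ✓; |MZ| = 46.00 ✓; ∠MZT = 105.0° ✓; |ZT| = 41.20 ✓; ∠(ZT, TL) = 90.01° ✓; |TL| = 3.901 ✗.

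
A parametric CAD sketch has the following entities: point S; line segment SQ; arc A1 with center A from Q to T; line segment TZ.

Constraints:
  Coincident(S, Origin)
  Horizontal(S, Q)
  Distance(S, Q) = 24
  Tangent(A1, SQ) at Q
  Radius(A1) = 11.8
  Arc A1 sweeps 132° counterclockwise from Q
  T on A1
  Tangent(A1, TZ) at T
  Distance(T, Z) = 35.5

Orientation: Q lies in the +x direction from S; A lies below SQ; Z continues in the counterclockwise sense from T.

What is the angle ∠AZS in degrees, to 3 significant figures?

16.6°

S is at the origin; S and Q share the same y with |SQ| = 24.0 and Q on the +x side, so Q = (24.0, 0.00). Since A1 is tangent to SQ there, AQ ⟂ SQ, so A = Q + (0, -11.8) = (24.0, -11.8). On A1, Q sits at bearing 90° from A; a 132° counterclockwise sweep puts T at bearing 222°, so T = A + 11.8·(cos 222°, sin 222°) = (15.2, -19.7). Since A1 is tangent to TZ there, AT ⟂ TZ, so TZ runs along (−sin 222°, cos 222°); with |TZ| = 35.5, Z = (39.0, -46.1). Then cos ∠AZS = ZA·ZS / (|ZA||ZS|), giving 16.6°.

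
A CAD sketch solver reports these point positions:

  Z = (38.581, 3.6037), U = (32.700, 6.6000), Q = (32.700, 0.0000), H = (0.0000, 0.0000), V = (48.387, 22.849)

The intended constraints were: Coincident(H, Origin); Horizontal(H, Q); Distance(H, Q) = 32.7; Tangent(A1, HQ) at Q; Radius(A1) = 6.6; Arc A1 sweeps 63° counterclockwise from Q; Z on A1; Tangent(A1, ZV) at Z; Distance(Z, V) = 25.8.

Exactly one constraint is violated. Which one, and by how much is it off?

Distance(Z, V) = 25.8 — off by 4.20.

H = (0.00, 0.00) ✓; H.y = 0.00, Q.y = 0.00 ✓; |HQ| = 32.70 ✓; ∠(UQ, QH) = 90.00° ✓; |UQ| = 6.600 ✓; bearing(U→Z) − bearing(U→Q) = 63.00° ✓; |UZ| = 6.600 ✓; ∠(UZ, ZV) = 90.00° ✓; |ZV| = 21.60 ✗.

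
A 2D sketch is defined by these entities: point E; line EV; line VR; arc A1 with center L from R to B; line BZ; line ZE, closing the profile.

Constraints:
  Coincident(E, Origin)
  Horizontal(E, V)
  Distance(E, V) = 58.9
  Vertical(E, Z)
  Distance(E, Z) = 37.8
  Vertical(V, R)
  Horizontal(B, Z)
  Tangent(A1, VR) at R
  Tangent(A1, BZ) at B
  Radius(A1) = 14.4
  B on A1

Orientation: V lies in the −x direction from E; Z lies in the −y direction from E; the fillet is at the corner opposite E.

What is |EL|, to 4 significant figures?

50.28

E is at the origin; E and V share the same y with |EV| = 58.9 and V on the −x side, so V = (-58.90, 0.000). E and Z share the same x with |EZ| = 37.8 and Z on the −y side, so Z = (0.000, -37.80). The virtual corner opposite E is at (-58.90, -37.80). A1 meets VR tangentially, so LR is at right angles to VR and A1 meets BZ tangentially, so LB is at right angles to BZ, with radius 14.4, so the center L sits 14.4 in from both sides at L = (-44.50, -23.40). Then |EL| = |L − E| = 50.28.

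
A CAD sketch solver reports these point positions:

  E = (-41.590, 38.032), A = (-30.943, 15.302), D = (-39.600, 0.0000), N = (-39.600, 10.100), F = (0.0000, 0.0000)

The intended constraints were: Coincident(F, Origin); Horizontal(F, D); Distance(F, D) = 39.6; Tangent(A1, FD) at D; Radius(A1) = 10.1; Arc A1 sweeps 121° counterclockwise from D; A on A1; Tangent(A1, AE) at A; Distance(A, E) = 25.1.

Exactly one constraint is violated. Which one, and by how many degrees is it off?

Tangent(A1, AE) at A — off by 5.90°.

F = (0.00, 0.00) ✓; F.y = 0.00, D.y = 0.00 ✓; |FD| = 39.60 ✓; ∠(ND, DF) = 90.00° ✓; |ND| = 10.10 ✓; bearing(N→A) − bearing(N→D) = 121.0° ✓; |NA| = 10.10 ✓; ∠(NA, AE) = 95.90° ✗; |AE| = 25.10 ✓.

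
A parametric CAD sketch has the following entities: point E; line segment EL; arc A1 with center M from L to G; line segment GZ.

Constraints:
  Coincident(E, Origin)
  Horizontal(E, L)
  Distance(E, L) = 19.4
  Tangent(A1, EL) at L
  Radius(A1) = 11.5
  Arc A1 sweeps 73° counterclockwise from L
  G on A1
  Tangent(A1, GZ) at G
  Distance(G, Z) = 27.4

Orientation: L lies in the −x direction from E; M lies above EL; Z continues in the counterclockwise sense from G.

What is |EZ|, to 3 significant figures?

34.3

E is at the origin; E and L share the same y with |EL| = 19.4 and L on the −x side, so L = (-19.4, 0.00). The tangent condition forces ML to be normal to EL, so M = L + (0, 11.5) = (-19.4, 11.5). On A1, L sits at bearing -90° from M; a 73° counterclockwise sweep puts G at bearing -17°, so G = M + 11.5·(cos -17°, sin -17°) = (-8.40, 8.14). Tangency of A1 to GZ means the radius MG is perpendicular to GZ, so GZ runs along (−sin -17°, cos -17°); with |GZ| = 27.4, Z = (-0.392, 34.3). Then |EZ| = |Z − E| = 34.3.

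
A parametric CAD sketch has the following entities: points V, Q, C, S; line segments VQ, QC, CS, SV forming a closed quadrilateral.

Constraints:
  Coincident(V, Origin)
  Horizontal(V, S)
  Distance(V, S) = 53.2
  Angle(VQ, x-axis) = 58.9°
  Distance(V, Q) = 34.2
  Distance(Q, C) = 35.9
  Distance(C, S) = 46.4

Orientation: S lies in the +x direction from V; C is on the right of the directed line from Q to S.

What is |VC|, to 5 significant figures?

8.6709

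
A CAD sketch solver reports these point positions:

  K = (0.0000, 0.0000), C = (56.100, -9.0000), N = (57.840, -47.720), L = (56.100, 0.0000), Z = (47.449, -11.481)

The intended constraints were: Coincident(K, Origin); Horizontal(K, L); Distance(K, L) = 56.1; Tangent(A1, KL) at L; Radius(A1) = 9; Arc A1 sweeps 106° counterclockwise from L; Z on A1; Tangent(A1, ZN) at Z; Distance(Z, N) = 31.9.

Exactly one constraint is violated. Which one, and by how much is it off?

Distance(Z, N) = 31.9 — off by 5.80.

K = (0.00, 0.00) ✓; K.y = 0.00, L.y = 0.00 ✓; |KL| = 56.10 ✓; ∠(CL, LK) = 90.00° ✓; |CL| = 9.000 ✓; bearing(C→Z) − bearing(C→L) = 106.0° ✓; |CZ| = 9.000 ✓; ∠(CZ, ZN) = 90.00° ✓; |ZN| = 37.70 ✗.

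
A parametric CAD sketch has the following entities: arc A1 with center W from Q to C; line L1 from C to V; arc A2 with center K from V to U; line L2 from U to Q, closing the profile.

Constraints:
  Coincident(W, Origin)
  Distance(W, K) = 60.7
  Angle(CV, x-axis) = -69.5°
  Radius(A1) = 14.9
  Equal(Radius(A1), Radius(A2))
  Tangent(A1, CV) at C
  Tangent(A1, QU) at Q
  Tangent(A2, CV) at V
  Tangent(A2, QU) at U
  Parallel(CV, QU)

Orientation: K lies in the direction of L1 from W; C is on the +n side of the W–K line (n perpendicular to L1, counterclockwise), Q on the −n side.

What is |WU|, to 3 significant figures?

62.5

The slot axis is L1's direction at -69.5°, so u = (cos -69.5°, sin -69.5°) = (0.350, -0.937) and n = (−sin -69.5°, cos -69.5°) = (0.937, 0.350). W is at the origin and K lies 60.7 along u from W, so K = 60.7·u = (21.3, -56.9). Tangency of A1 to both parallel lines with radius 14.9 puts C and Q at W ± 14.9·n: C = (14.0, 5.22), Q = (-14.0, -5.22). Equal radii place V and U the same way about K: V = K + 14.9·n = (35.2, -51.6), U = K − 14.9·n = (7.30, -62.1). Then |WU| = |U − W| = 62.5.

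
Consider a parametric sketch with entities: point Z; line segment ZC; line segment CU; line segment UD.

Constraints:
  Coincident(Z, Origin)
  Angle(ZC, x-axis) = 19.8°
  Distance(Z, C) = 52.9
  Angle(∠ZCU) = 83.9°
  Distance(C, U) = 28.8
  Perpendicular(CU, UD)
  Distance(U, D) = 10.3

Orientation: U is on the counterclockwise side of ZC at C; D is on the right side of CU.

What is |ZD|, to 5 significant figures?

67.035

Z is at the origin; ZC runs at 19.8° with length 52.9, so C = 52.9·(cos 19.8°, sin 19.8°) = (49.773, 17.919). ∠ZCU = 83.9°, so CU runs at 19.8° + (180° − 83.9°) = 115.90° from the x-axis; with |CU| = 28.8, U = C + 28.8·(cos 115.90°, sin 115.90°) = (37.193, 43.827). The perpendicularity gives UD at right angles to CU; with |UD| = 10.3 on the right of CU, D = U + 10.3·(0.89956, 0.43680) = (46.458, 48.326). Then |ZD| = |D − Z| = 67.035.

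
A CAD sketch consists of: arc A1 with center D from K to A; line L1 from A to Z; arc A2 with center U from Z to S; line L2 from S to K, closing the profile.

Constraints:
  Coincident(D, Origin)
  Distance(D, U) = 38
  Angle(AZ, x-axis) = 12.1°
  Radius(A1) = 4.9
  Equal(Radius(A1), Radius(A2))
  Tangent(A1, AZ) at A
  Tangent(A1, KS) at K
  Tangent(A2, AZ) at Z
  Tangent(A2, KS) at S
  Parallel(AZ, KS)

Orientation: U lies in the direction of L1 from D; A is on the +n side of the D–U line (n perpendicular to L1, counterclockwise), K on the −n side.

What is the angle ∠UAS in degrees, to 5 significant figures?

7.1136°

Tangency of A1 to both parallel lines with radius 4.9 puts A and K at D ± 4.9·n: A = (-1.0271, 4.7911), K = (1.0271, -4.7911). Equal radii place Z and S the same way about U: Z = U + 4.9·n = (36.129, 12.757), S = U − 4.9·n = (38.183, 3.1744). Then cos ∠UAS = AU·AS / (|AU||AS|), giving 7.1136°.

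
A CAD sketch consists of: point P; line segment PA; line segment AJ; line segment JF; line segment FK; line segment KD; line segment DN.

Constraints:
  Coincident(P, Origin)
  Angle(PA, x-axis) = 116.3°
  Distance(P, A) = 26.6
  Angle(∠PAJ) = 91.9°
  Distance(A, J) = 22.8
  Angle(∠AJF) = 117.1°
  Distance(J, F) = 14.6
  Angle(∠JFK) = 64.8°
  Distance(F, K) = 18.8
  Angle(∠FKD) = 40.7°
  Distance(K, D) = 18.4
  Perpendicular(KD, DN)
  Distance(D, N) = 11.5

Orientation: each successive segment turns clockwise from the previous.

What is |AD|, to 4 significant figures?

24.23

P is at the origin; PA runs at 116.3° with length 26.6, so A = (-11.79, 23.85). ∠PAJ = 91.9° gives AJ at 28.20° from the x-axis; with |AJ| = 22.8, J = (8.308, 34.62). ∠AJF = 117.1° gives JF at -34.70° from the x-axis; with |JF| = 14.6, F = (20.31, 26.31). ∠JFK = 64.8° gives FK at -149.9° from the x-axis; with |FK| = 18.8, K = (4.046, 16.88). ∠FKD = 40.7° gives KD at 70.80° from the x-axis; with |KD| = 18.4, D = (10.10, 34.26). Then |AD| = |D − A| = 24.23.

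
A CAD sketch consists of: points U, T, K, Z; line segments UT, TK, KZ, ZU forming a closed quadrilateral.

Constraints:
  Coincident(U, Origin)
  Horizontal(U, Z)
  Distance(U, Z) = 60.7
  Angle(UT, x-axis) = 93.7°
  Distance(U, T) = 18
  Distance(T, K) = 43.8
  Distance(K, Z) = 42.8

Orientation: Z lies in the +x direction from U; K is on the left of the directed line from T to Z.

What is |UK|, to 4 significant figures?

53.10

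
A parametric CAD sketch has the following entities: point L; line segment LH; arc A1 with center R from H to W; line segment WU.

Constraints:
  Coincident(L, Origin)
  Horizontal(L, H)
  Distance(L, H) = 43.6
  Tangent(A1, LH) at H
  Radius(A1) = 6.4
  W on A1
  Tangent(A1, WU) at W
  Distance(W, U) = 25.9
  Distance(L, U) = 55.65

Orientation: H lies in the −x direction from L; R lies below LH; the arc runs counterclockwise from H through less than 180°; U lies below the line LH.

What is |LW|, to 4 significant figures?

50.46

Checks: |RW| = 6.400 ✓; ∠(RW, WU) = 90.00° ✓; |WU| = 25.90 ✓; |LU| = 55.65 ✓.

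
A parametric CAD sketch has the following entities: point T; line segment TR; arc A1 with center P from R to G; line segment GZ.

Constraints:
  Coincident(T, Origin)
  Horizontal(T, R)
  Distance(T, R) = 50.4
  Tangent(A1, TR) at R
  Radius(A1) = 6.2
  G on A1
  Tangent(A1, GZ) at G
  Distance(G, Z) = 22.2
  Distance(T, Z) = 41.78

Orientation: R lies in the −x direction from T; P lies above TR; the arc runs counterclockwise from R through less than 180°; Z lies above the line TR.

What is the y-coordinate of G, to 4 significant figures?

3.380

T is at the origin; TR is horizontal with |TR| = 50.4 and R on the −x side, so R = (-50.40, 0.000). A1 meets TR tangentially, so PR is at right angles to TR, so P = R + (0, 6.2) = (-50.40, 6.200). Since PG ⟂ GZ (tangency), |PZ| = √(6.2² + 22.2²) = 23.05 regardless of where G sits on A1. So Z lies on both circle(T, 41.78) and circle(P, 23.05); the above-TR intersection is Z = (-34.78, 23.15). G is the foot of the tangent from Z: G = (-44.88, 3.380).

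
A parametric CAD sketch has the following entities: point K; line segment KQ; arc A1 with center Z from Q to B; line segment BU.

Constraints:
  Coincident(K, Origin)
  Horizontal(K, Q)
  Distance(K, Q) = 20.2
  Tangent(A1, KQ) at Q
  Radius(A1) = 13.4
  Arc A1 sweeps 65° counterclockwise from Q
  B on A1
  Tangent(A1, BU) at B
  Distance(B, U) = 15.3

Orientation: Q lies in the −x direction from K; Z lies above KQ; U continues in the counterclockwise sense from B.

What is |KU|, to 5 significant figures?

21.662

On A1, Q sits at bearing -90° from Z; a 65° counterclockwise sweep puts B at bearing -25°, so B = Z + 13.4·(cos -25°, sin -25°) = (-8.0555, 7.7369). Tangency of A1 to BU means the radius ZB is perpendicular to BU, so BU runs along (−sin -25°, cos -25°); with |BU| = 15.3, U = (-1.5894, 21.603). Then |KU| = |U − K| = 21.662.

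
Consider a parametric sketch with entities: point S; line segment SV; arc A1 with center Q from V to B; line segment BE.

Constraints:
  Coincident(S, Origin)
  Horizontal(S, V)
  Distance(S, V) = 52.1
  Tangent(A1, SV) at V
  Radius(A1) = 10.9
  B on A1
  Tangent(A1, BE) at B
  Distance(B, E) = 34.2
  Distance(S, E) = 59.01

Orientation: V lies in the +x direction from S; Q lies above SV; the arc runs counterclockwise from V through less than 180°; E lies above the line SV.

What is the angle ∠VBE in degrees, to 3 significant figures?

115°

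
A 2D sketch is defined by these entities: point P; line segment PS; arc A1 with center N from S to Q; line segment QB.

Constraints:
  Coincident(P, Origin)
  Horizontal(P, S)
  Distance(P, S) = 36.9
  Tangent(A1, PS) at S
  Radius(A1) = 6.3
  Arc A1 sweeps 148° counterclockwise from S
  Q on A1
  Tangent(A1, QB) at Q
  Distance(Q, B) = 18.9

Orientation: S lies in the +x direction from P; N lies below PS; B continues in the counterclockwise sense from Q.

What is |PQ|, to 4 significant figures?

35.52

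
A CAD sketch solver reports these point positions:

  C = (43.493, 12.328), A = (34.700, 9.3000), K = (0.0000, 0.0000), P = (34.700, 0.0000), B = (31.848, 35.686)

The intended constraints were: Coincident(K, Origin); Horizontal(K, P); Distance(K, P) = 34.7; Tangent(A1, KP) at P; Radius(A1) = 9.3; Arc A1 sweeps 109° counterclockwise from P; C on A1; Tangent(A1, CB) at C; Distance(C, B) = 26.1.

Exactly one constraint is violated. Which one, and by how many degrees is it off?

Tangent(A1, CB) at C — off by 7.50°.

K = (0.00, 0.00) ✓; K.y = 0.00, P.y = 0.00 ✓; |KP| = 34.70 ✓; ∠(AP, PK) = 90.00° ✓; |AP| = 9.300 ✓; bearing(A→C) − bearing(A→P) = 109.0° ✓; |AC| = 9.300 ✓; ∠(AC, CB) = 82.50° ✗; |CB| = 26.10 ✓.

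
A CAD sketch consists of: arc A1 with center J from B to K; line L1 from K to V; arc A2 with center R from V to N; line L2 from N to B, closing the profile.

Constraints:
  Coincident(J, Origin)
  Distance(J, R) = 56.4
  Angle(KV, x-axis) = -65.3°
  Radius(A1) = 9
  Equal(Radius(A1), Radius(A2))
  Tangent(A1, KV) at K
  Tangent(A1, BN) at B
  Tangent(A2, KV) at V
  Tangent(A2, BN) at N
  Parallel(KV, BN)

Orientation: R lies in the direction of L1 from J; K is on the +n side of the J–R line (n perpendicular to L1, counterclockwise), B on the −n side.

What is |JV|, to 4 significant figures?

57.11

Tangency of A1 to both parallel lines with radius 9.0 puts K and B at J ± 9.0·n: K = (8.177, 3.761), B = (-8.177, -3.761). Equal radii place V and N the same way about R: V = R + 9.0·n = (31.74, -47.48), N = R − 9.0·n = (15.39, -55.00). Then |JV| = |V − J| = 57.11.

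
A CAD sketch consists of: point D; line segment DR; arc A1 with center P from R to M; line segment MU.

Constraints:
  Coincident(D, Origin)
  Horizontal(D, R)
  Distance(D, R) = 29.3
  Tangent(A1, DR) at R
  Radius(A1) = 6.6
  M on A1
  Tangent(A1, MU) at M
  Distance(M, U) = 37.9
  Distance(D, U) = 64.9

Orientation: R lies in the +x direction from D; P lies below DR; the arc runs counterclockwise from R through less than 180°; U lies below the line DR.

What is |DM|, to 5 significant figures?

27.586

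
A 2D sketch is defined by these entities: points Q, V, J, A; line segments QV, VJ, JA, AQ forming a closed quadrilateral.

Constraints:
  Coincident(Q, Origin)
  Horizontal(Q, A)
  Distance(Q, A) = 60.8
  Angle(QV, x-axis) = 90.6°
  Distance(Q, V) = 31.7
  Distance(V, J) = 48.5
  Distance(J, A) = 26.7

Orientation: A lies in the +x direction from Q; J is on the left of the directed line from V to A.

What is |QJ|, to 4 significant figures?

52.72

Checks: |VJ| = 48.50 ✓; |JA| = 26.70 ✓.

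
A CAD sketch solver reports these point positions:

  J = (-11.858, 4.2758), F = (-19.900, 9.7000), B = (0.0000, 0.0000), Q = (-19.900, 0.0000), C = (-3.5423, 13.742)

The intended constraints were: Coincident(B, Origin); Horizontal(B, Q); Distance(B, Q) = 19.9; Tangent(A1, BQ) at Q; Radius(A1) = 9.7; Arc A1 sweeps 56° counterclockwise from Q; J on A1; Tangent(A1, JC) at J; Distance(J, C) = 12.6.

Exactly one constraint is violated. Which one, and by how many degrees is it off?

Tangent(A1, JC) at J — off by 7.30°.

B = (0.00, 0.00) ✓; B.y = 0.00, Q.y = 0.00 ✓; |BQ| = 19.90 ✓; ∠(FQ, QB) = 90.00° ✓; |FQ| = 9.700 ✓; bearing(F→J) − bearing(F→Q) = 56.00° ✓; |FJ| = 9.700 ✓; ∠(FJ, JC) = 97.30° ✗; |JC| = 12.60 ✓.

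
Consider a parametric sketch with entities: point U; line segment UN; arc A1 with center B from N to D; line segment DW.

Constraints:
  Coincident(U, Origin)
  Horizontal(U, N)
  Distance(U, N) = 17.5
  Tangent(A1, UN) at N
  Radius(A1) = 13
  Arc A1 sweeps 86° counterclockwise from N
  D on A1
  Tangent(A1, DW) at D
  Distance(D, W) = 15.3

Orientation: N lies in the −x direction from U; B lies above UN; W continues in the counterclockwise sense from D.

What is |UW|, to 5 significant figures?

27.574

U is at the origin; U and N share the same y with |UN| = 17.5 and N on the −x side, so N = (-17.500, 0.0000). Tangency of A1 to UN means the radius BN is perpendicular to UN, so B = N + (0, 13) = (-17.500, 13.000). On A1, N sits at bearing -90° from B; an 86° counterclockwise sweep puts D at bearing -4°, so D = B + 13.0·(cos -4°, sin -4°) = (-4.5317, 12.093). A1 meets DW tangentially, so BD is at right angles to DW, so DW runs along (−sin -4°, cos -4°); with |DW| = 15.3, W = (-3.4644, 27.356). Then |UW| = |W − U| = 27.574.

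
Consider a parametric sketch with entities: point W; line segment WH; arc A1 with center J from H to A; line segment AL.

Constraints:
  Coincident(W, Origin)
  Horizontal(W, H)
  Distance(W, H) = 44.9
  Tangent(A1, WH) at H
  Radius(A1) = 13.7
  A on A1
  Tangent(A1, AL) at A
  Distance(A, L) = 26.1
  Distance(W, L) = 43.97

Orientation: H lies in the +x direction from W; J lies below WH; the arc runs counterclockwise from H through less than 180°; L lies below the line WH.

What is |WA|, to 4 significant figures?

33.28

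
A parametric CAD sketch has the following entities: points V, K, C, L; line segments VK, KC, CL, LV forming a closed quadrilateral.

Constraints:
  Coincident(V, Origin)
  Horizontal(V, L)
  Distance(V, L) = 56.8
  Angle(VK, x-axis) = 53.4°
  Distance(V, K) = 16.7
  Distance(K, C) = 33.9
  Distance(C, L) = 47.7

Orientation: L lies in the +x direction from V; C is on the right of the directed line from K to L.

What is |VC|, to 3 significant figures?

24.4

Checks: V = (0.00, 0.00) ✓; |KC| = 33.90 ✓; |CL| = 47.70 ✓.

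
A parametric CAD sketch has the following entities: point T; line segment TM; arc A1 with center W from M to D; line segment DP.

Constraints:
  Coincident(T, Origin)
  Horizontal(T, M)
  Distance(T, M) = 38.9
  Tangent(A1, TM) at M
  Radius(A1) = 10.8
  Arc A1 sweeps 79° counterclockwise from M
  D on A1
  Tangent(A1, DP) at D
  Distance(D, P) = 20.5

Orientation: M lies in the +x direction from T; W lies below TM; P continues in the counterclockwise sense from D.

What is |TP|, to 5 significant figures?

37.786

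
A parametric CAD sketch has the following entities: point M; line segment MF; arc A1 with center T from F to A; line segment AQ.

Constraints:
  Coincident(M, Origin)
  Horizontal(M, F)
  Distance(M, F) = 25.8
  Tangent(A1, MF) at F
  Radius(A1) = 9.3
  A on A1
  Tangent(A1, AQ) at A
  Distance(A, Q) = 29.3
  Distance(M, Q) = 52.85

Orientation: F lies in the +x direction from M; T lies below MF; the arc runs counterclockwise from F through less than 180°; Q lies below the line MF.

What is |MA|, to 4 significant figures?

23.86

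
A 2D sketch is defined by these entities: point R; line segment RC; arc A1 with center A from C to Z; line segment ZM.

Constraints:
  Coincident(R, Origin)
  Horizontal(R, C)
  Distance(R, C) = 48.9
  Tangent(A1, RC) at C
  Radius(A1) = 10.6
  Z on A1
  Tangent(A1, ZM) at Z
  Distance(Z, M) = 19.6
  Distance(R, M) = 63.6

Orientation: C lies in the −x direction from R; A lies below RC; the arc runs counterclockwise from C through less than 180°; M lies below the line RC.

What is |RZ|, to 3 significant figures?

60.6

Checks: |AZ| = 10.60 ✓; ∠(AZ, ZM) = 90.00° ✓; |ZM| = 19.60 ✓; |RM| = 63.60 ✓.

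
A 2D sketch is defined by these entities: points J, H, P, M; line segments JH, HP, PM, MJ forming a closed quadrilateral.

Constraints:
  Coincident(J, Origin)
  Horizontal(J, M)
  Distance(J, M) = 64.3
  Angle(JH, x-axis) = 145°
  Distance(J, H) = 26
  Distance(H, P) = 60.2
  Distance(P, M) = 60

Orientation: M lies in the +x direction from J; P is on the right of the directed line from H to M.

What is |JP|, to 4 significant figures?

36.49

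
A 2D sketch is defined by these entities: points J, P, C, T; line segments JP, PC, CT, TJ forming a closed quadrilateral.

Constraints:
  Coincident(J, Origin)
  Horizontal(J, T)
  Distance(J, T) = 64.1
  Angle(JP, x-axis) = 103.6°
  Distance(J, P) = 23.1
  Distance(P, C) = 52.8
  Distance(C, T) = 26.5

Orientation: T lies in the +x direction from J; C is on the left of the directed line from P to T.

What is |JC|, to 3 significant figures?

51.6

Checks: J = (0.00, 0.00) ✓; |PC| = 52.80 ✓; |CT| = 26.50 ✓.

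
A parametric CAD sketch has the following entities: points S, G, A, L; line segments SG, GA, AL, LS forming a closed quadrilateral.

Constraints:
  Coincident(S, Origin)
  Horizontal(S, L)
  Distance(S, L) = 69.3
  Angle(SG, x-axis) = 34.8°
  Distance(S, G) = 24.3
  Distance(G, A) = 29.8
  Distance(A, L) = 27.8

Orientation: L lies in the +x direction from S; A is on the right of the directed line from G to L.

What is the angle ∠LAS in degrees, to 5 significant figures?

159.41°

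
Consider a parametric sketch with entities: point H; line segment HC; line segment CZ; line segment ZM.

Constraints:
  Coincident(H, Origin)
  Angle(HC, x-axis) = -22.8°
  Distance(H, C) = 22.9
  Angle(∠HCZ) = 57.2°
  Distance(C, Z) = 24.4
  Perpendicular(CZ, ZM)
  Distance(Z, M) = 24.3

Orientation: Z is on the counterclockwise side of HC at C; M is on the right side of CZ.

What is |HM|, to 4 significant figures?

45.17

H is at the origin; HC runs at -22.8° with length 22.9, so C = 22.9·(cos -22.8°, sin -22.8°) = (21.11, -8.874). ∠HCZ = 57.2°, so CZ runs at -22.8° + (180° − 57.2°) = 100.0° from the x-axis; with |CZ| = 24.4, Z = C + 24.4·(cos 100.0°, sin 100.0°) = (16.87, 15.16). The perpendicularity gives ZM at right angles to CZ; with |ZM| = 24.3 on the right of CZ, M = Z + 24.3·(0.9848, 0.1736) = (40.80, 19.37). Then |HM| = |M − H| = 45.17.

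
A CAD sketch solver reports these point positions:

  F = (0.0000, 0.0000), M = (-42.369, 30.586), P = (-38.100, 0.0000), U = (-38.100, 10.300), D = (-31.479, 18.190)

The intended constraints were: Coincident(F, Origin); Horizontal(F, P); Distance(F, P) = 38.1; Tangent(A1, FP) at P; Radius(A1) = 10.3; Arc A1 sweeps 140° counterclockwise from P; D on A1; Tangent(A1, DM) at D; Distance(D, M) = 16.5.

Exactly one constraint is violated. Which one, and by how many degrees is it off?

Tangent(A1, DM) at D — off by 8.70°.

F = (0.00, 0.00) ✓; F.y = 0.00, P.y = 0.00 ✓; |FP| = 38.10 ✓; ∠(UP, PF) = 90.00° ✓; |UP| = 10.30 ✓; bearing(U→D) − bearing(U→P) = 140.0° ✓; |UD| = 10.30 ✓; ∠(UD, DM) = 98.70° ✗; |DM| = 16.50 ✓.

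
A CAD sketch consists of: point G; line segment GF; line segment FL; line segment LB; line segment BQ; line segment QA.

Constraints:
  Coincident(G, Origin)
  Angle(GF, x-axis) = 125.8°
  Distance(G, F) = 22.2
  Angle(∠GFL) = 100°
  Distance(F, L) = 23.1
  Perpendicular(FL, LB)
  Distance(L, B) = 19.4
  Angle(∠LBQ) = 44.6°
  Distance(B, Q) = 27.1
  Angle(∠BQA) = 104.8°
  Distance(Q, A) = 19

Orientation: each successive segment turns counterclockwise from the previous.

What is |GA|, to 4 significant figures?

41.98

G is at the origin; GF runs at 125.8° with length 22.2, so F = (-12.99, 18.01). ∠GFL = 100.0° gives FL at -154.2° from the x-axis; with |FL| = 23.1, L = (-33.78, 7.952). FL is perpendicular to LB, so LB runs at -64.20°; with |LB| = 19.4, B = (-25.34, -9.514). ∠LBQ = 44.6° gives BQ at 71.20° from the x-axis; with |BQ| = 27.1, Q = (-16.61, 16.14). ∠BQA = 104.8° gives QA at 146.4° from the x-axis; with |QA| = 19.0, A = (-32.43, 26.65). Then |GA| = |A − G| = 41.98.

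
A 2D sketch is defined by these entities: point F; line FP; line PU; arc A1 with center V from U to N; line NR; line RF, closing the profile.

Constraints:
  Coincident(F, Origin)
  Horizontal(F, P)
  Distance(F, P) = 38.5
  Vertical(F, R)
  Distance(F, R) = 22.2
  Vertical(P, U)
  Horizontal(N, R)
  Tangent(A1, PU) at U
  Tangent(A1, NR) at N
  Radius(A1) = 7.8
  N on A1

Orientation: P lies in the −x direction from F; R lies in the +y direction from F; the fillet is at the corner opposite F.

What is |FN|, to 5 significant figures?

37.886

F is at the origin; FP is horizontal with |FP| = 38.5 and P on the −x side, so P = (-38.500, 0.0000). FR is vertical with |FR| = 22.2 and R on the +y side, so R = (0.0000, 22.200). The virtual corner opposite F is at (-38.500, 22.200). Since A1 is tangent to PU there, VU ⟂ PU and A1 meets NR tangentially, so VN is at right angles to NR, with radius 7.8, so the center V sits 7.8 in from both sides at V = (-30.700, 14.400). That places the tangent points at U = (-38.500, 14.400) on PU and N = (-30.700, 22.200) on NR. Then |FN| = |N − F| = 37.886.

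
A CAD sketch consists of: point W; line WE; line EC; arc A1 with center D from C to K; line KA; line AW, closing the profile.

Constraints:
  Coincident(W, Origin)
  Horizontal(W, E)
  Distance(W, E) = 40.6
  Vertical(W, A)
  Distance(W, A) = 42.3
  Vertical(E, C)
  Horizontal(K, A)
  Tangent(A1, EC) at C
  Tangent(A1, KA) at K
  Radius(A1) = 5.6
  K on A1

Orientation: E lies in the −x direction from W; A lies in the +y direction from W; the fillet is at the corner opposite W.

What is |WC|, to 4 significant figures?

54.73

The virtual corner opposite W is at (-40.60, 42.30). The tangent condition forces DC to be normal to EC and tangency of A1 to KA means the radius DK is perpendicular to KA, with radius 5.6, so the center D sits 5.6 in from both sides at D = (-35.00, 36.70). That places the tangent points at C = (-40.60, 36.70) on EC and K = (-35.00, 42.30) on KA. Then |WC| = |C − W| = 54.73.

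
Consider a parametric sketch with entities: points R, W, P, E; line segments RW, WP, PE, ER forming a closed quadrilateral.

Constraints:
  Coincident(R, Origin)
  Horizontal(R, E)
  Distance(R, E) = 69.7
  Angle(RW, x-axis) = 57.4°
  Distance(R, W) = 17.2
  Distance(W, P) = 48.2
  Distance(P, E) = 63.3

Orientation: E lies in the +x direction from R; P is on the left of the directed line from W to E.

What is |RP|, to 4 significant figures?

65.39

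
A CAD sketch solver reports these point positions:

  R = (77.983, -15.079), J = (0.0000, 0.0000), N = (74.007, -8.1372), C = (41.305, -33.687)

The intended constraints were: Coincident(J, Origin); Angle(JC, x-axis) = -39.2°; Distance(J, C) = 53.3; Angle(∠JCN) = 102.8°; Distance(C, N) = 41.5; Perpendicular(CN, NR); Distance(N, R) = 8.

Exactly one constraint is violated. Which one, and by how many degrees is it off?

Perpendicular(CN, NR) — off by 8.20°.

J = (0.00, 0.00) ✓; JC at -39.20° ✓; |JC| = 53.30 ✓; ∠JCN = 102.8° ✓; |CN| = 41.50 ✓; ∠(CN, NR) = 98.20° ✗; |NR| = 8.000 ✓.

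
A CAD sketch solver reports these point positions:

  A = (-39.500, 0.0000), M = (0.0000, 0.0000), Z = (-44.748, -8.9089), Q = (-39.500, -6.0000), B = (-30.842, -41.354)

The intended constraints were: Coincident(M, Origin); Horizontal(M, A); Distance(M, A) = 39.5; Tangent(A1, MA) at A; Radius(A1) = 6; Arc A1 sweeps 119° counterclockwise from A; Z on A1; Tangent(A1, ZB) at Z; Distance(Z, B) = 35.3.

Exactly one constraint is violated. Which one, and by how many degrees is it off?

Tangent(A1, ZB) at Z — off by 5.80°.

M = (0.00, 0.00) ✓; M.y = 0.00, A.y = 0.00 ✓; |MA| = 39.50 ✓; ∠(QA, AM) = 90.00° ✓; |QA| = 6.000 ✓; bearing(Q→Z) − bearing(Q→A) = 119.0° ✓; |QZ| = 6.000 ✓; ∠(QZ, ZB) = 95.80° ✗; |ZB| = 35.30 ✓.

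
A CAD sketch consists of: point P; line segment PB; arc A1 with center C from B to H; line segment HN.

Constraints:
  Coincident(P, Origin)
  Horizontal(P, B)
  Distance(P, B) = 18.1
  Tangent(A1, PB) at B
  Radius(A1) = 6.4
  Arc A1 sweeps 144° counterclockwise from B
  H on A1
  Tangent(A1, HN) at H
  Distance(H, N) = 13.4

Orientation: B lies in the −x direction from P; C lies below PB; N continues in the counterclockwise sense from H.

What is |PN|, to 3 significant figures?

22.4

On A1, B sits at bearing 90° from C; a 144° counterclockwise sweep puts H at bearing 234°, so H = C + 6.4·(cos 234°, sin 234°) = (-21.9, -11.6). Since A1 is tangent to HN there, CH ⟂ HN, so HN runs along (−sin 234°, cos 234°); with |HN| = 13.4, N = (-11.0, -19.5). Then |PN| = |N − P| = 22.4.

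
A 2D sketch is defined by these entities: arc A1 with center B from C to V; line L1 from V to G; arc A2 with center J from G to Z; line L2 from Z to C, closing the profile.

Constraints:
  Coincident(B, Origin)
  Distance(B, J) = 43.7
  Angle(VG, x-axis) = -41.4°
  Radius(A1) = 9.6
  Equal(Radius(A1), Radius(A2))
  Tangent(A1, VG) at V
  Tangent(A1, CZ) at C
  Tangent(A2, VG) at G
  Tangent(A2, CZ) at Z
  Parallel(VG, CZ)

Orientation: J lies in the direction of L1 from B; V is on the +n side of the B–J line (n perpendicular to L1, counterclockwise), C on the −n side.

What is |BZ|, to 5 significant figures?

44.742

The slot axis is L1's direction at -41.4°, so u = (cos -41.4°, sin -41.4°) = (0.75011, -0.66131) and n = (−sin -41.4°, cos -41.4°) = (0.66131, 0.75011). B is at the origin and J lies 43.7 along u from B, so J = 43.7·u = (32.780, -28.899). Tangency of A1 to both parallel lines with radius 9.6 puts V and C at B ± 9.6·n: V = (6.3486, 7.2011), C = (-6.3486, -7.2011). Equal radii place G and Z the same way about J: G = J + 9.6·n = (39.128, -21.698), Z = J − 9.6·n = (26.431, -36.100). Then |BZ| = |Z − B| = 44.742.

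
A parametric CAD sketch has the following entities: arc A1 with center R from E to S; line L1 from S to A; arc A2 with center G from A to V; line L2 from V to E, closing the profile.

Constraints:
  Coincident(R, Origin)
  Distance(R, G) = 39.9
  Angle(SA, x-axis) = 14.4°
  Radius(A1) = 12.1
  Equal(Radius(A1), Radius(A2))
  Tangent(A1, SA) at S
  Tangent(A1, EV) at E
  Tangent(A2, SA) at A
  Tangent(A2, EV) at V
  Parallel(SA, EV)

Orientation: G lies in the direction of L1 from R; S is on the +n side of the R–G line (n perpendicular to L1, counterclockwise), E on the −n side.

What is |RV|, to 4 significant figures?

41.69

The slot axis is L1's direction at 14.4°, so u = (cos 14.4°, sin 14.4°) = (0.9686, 0.2487) and n = (−sin 14.4°, cos 14.4°) = (-0.2487, 0.9686). R is at the origin and G lies 39.9 along u from R, so G = 39.9·u = (38.65, 9.923). Tangency of A1 to both parallel lines with radius 12.1 puts S and E at R ± 12.1·n: S = (-3.009, 11.72), E = (3.009, -11.72). Equal radii place A and V the same way about G: A = G + 12.1·n = (35.64, 21.64), V = G − 12.1·n = (41.66, -1.797). Then |RV| = |V − R| = 41.69.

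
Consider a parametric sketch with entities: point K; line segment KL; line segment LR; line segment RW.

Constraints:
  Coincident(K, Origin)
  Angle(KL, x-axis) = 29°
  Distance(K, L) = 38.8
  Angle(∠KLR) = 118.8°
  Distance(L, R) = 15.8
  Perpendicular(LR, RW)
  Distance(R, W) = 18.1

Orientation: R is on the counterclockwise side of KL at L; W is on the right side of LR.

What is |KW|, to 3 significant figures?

62.5

K is at the origin; KL runs at 29.0° with length 38.8, so L = 38.8·(cos 29.0°, sin 29.0°) = (33.9, 18.8). ∠KLR = 118.8°, so LR runs at 29.0° + (180° − 118.8°) = 90.2° from the x-axis; with |LR| = 15.8, R = L + 15.8·(cos 90.2°, sin 90.2°) = (33.9, 34.6). The perpendicularity gives RW at right angles to LR; with |RW| = 18.1 on the right of LR, W = R + 18.1·(1.00, 0.00349) = (52.0, 34.7). Then |KW| = |W − K| = 62.5.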